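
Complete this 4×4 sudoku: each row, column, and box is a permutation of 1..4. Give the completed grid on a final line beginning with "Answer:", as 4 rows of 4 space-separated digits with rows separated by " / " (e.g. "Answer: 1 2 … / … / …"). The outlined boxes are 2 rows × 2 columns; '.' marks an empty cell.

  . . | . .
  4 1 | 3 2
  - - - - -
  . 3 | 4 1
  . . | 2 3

Step 1. [r1c2∈{2}] nothing but 2 survives at r1c2 ⇒ r1c2=2.
Step 2. [r4c1∈{1}] r4c1's peers cover all but 1 ⇒ r4c1=1.
Step 3. [r1c1∈{3}] r1c1 has the single candidate 3 ⇒ r1c1=3.
Step 4. [r4c2∈{4}] nothing but 4 survives at r4c2, so r4c2=4.
Step 5. [r1c4∈{4}] r1c4 has the single candidate 4 ⇒ r1c4=4.
Step 6. [r1c3∈{1}] nothing but 1 survives at r1c3. So r1c3=1.
Step 7. [r3c1∈{2}] r3c1 is down to just 2. So r3c1=2.

Answer: 3 2 1 4 / 4 1 3 2 / 2 3 4 1 / 1 4 2 3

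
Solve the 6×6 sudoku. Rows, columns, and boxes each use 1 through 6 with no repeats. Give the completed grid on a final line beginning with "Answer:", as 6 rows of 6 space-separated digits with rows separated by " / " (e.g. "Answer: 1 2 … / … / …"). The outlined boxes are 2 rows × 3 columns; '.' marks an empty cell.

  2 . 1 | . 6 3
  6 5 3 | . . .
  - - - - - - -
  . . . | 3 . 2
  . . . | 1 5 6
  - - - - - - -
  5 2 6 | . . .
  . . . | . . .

Step 1. [r5c4∈{4}] nothing but 4 survives at r5c4, so r5c4=4.
Step 2. [r6c3∈{4}] r6c3 has the single candidate 4, so r6c3=4.
Step 3. [r5c6∈{1}] r5c6's peers cover all but 1. So r5c6=1.
Step 4. [r3c5∈{4}] only 4 remains possible at r3c5 ⇒ r3c5=4.
Step 5. [r4c1∈{3,4}] r4c1 is the only open cell in col 1 admitting 4, so r4c1=4.
Step 6. [r6c1∈{1,3}] in col 1, 3 fits only at r6c1 ⇒ r6c1=3.
Step 7. [r2c4∈{2}] r2c4 is down to just 2. So r2c4=2.
Step 8. [r3c2∈{1,6}] across row 3, 6 lands solely at r3c2, so r3c2=6.
Step 9. [r6c4∈{5,6}] across row 6, 6 lands solely at r6c4, so r6c4=6.
Step 10. [r2c5∈{1}] nothing but 1 survives at r2c5. So r2c5=1.
Step 11. [r6c5∈{2}] nothing but 2 survives at r6c5. So r6c5=2.
Step 12. [r1c4∈{5}] r1c4's peers cover all but 5. So r1c4=5.
Step 13. [r3c3∈{5}] r3c3 is down to just 5. So r3c3=5.
Step 14. [r1c2∈{4}] only 4 remains possible at r1c2 ⇒ r1c2=4.
Step 15. [r4c3∈{2}] r4c3 has the single candidate 2 ⇒ r4c3=2.
Step 16. [r2c6∈{4}] r2c6 is down to just 4. So r2c6=4.
Step 17. [r3c1∈{1}] r3c1's peers cover all but 1, so r3c1=1.
Step 18. [r6c2∈{1}] r6c2 is down to just 1. So r6c2=1.
Step 19. [r6c6∈{5}] r6c6 has the single candidate 5. So r6c6=5.
Step 20. [r4c2∈{3}] r4c2 has the single candidate 3. So r4c2=3.
Step 21. [r5c5∈{3}] r5c5 has the single candidate 3, so r5c5=3.

Answer: 2 4 1 5 6 3 / 6 5 3 2 1 4 / 1 6 5 3 4 2 / 4 3 2 1 5 6 / 5 2 6 4 3 1 / 3 1 4 6 2 5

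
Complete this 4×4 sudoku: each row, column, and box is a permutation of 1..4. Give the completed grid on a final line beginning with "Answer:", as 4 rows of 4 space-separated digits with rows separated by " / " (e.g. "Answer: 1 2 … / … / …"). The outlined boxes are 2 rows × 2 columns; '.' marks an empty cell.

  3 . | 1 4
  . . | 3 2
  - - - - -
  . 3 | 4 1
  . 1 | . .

Step 1. [r4c1∈{2,4}] row 4 places 4 nowhere but r4c1, so r4c1=4.
Step 2. [r2c2∈{4}] r2c2 is down to just 4. So r2c2=4.
Step 3. [r1c2∈{2}] r1c2's peers cover all but 2 ⇒ r1c2=2.
Step 4. [r4c3∈{2}] r4c3 has the single candidate 2. So r4c3=2.
Step 5. [r2c1∈{1}] r2c1 has the single candidate 1 ⇒ r2c1=1.
Step 6. [r4c4∈{3}] r4c4's peers cover all but 3, so r4c4=3.
Step 7. [r3c1∈{2}] r3c1 has the single candidate 2 ⇒ r3c1=2.

Answer: 3 2 1 4 / 1 4 3 2 / 2 3 4 1 / 4 1 2 3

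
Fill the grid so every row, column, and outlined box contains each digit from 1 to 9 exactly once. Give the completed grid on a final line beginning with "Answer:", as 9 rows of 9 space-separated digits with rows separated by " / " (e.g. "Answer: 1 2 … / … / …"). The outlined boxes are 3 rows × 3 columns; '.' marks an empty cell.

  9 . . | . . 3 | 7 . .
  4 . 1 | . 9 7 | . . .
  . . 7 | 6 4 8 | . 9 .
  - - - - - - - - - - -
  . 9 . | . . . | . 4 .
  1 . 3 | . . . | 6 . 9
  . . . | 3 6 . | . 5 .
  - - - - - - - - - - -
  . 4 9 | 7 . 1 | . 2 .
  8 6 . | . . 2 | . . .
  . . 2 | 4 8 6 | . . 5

Step 1. [r4c6∈{5}] only 5 remains possible at r4c6. So r4c6=5.
Step 2. [r5c2∈{2,5,7,8}] across row 5, 5 lands solely at r5c2. So r5c2=5.
Step 3. [r1c3∈{5,6,8}] across box 1, 6 lands solely at r1c3. So r1c3=6.
Step 4. [r4c3∈{8}] only 8 remains possible at r4c3, so r4c3=8.
Step 5. [r3c1∈{2,3,5}] 5 has one home in box 1: r3c1, so r3c1=5.
Step 6. [r7c1∈{3}] r7c1 has the single candidate 3. So r7c1=3.
Step 7. [r2c7∈{2,3,5,8}] in col 7, 5 fits only at r2c7 ⇒ r2c7=5.
Step 8. [r2c4∈{2}] r2c4's peers cover all but 2, so r2c4=2.
Step 9. [r4c4∈{1}] nothing but 1 survives at r4c4, so r4c4=1.
Step 10. [r1c9∈{1,2,4,8}] r1c9 is the only open cell in row 1 admitting 4, so r1c9=4.
Step 11. [r9c1∈{7}] only 7 remains possible at r9c1. So r9c1=7.
Step 12. [r6c1∈{2}] r6c1 is down to just 2 ⇒ r6c1=2.
Step 13. [r8c5∈{3,5}] r8c5 is the only open cell in col 5 admitting 3, so r8c5=3.
Step 14. [r2c8∈{3,6,8}] across col 8, 6 lands solely at r2c8, so r2c8=6.
Step 15. [r9c7∈{1,3,9}] row 9 places 9 nowhere but r9c7, so r9c7=9.
Step 16. [r7c5∈{5}] nothing but 5 survives at r7c5 ⇒ r7c5=5.
Step 17. [r7c7∈{8}] r7c7 has the single candidate 8 ⇒ r7c7=8.
Step 18. [r6c9∈{1,7,8}] in row 6, 8 fits only at r6c9. So r6c9=8.
Step 19. [r2c9∈{3}] nothing but 3 survives at r2c9, so r2c9=3.
Step 20. [r5c8∈{7}] r5c8's peers cover all but 7 ⇒ r5c8=7.
Step 21. [r8c8∈{1}] only 1 remains possible at r8c8, so r8c8=1.
Step 22. [r4c9∈{2}] r4c9's peers cover all but 2. So r4c9=2.
Step 23. [r3c7∈{1,2}] across col 7, 2 lands solely at r3c7 ⇒ r3c7=2.
Step 24. [r5c6∈{4}] r5c6's peers cover all but 4, so r5c6=4.
Step 25. [r2c2∈{8}] r2c2 has the single candidate 8 ⇒ r2c2=8.
Step 26. [r8c9∈{7}] only 7 remains possible at r8c9 ⇒ r8c9=7.
Step 27. [r9c2∈{1}] r9c2's peers cover all but 1, so r9c2=1.
Step 28. [r8c7∈{4}] r8c7 is down to just 4. So r8c7=4.
Step 29. [r8c3∈{5}] r8c3's peers cover all but 5, so r8c3=5.
Step 30. [r1c2∈{2}] nothing but 2 survives at r1c2, so r1c2=2.
Step 31. [r5c4∈{8}] only 8 remains possible at r5c4, so r5c4=8.
Step 32. [r6c6∈{9}] only 9 remains possible at r6c6 ⇒ r6c6=9.
Step 33. [r5c5∈{2}] r5c5's peers cover all but 2. So r5c5=2.
Step 34. [r9c8∈{3}] nothing but 3 survives at r9c8 ⇒ r9c8=3.
Step 35. [r3c2∈{3}] r3c2's peers cover all but 3, so r3c2=3.
Step 36. [r7c9∈{6}] nothing but 6 survives at r7c9, so r7c9=6.
Step 37. [r8c4∈{9}] nothing but 9 survives at r8c4. So r8c4=9.
Step 38. [r4c1∈{6}] nothing but 6 survives at r4c1 ⇒ r4c1=6.
Step 39. [r6c3∈{4}] nothing but 4 survives at r6c3, so r6c3=4.
Step 40. [r4c5∈{7}] only 7 remains possible at r4c5 ⇒ r4c5=7.
Step 41. [r6c2∈{7}] only 7 remains possible at r6c2, so r6c2=7.
Step 42. [r6c7∈{1}] only 1 remains possible at r6c7, so r6c7=1.
Step 43. [r1c8∈{8}] r1c8's peers cover all but 8, so r1c8=8.
Step 44. [r4c7∈{3}] nothing but 3 survives at r4c7 ⇒ r4c7=3.
Step 45. [r1c5∈{1}] r1c5 has the single candidate 1 ⇒ r1c5=1.
Step 46. [r3c9∈{1}] only 1 remains possible at r3c9 ⇒ r3c9=1.
Step 47. [r1c4∈{5}] r1c4 has the single candidate 5 ⇒ r1c4=5.

Answer: 9 2 6 5 1 3 7 8 4 / 4 8 1 2 9 7 5 6 3 / 5 3 7 6 4 8 2 9 1 / 6 9 8 1 7 5 3 4 2 / 1 5 3 8 2 4 6 7 9 / 2 7 4 3 6 9 1 5 8 / 3 4 9 7 5 1 8 2 6 / 8 6 5 9 3 2 4 1 7 / 7 1 2 4 8 6 9 3 5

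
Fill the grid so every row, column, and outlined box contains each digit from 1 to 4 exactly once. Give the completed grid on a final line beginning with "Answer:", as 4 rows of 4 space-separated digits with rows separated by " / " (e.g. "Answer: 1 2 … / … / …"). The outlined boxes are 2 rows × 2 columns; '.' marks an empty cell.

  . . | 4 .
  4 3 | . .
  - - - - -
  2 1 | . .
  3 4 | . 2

Step 1. [r2c4∈{1}] only 1 remains possible at r2c4. So r2c4=1.
Step 2. [r1c4∈{3}] r1c4 is down to just 3 ⇒ r1c4=3.
Step 3. [r2c3∈{2}] nothing but 2 survives at r2c3, so r2c3=2.
Step 4. [r3c3∈{3}] nothing but 3 survives at r3c3, so r3c3=3.
Step 5. [r4c3∈{1}] nothing but 1 survives at r4c3. So r4c3=1.
Step 6. [r3c4∈{4}] r3c4 is down to just 4, so r3c4=4.
Step 7. [r1c1∈{1}] r1c1 is down to just 1. So r1c1=1.
Step 8. [r1c2∈{2}] only 2 remains possible at r1c2 ⇒ r1c2=2.

Answer: 1 2 4 3 / 4 3 2 1 / 2 1 3 4 / 3 4 1 2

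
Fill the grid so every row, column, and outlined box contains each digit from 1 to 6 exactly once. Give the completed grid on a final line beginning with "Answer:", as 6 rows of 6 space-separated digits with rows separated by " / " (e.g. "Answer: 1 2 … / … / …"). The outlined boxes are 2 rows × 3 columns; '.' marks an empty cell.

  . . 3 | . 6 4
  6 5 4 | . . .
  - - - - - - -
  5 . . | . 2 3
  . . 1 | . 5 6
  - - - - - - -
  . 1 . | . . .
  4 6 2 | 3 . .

Step 1. [r4c4∈{4}] only 4 remains possible at r4c4, so r4c4=4.
Step 2. [r6c6∈{1,5}] in row 6, 5 fits only at r6c6. So r6c6=5.
Step 3. [r2c6∈{1,2}] 1 has one home in col 6: r2c6 ⇒ r2c6=1.
Step 4. [r1c2∈{2}] r1c2 is down to just 2. So r1c2=2.
Step 5. [r4c2∈{3}] r4c2 has the single candidate 3 ⇒ r4c2=3.
Step 6. [r5c4∈{2,6}] 6 has one home in row 5: r5c4, so r5c4=6.
Step 7. [r2c5∈{3}] nothing but 3 survives at r2c5. So r2c5=3.
Step 8. [r5c1∈{3}] nothing but 3 survives at r5c1, so r5c1=3.
Step 9. [r2c4∈{2}] r2c4 has the single candidate 2, so r2c4=2.
Step 10. [r1c1∈{1}] nothing but 1 survives at r1c1, so r1c1=1.
Step 11. [r3c4∈{1}] only 1 remains possible at r3c4. So r3c4=1.
Step 12. [r5c3∈{5}] r5c3's peers cover all but 5 ⇒ r5c3=5.
Step 13. [r5c6∈{2}] only 2 remains possible at r5c6, so r5c6=2.
Step 14. [r3c3∈{6}] r3c3 is down to just 6. So r3c3=6.
Step 15. [r5c5∈{4}] r5c5 is down to just 4. So r5c5=4.
Step 16. [r1c4∈{5}] only 5 remains possible at r1c4. So r1c4=5.
Step 17. [r4c1∈{2}] r4c1 is down to just 2 ⇒ r4c1=2.
Step 18. [r3c2∈{4}] r3c2's peers cover all but 4. So r3c2=4.
Step 19. [r6c5∈{1}] only 1 remains possible at r6c5 ⇒ r6c5=1.

Answer: 1 2 3 5 6 4 / 6 5 4 2 3 1 / 5 4 6 1 2 3 / 2 3 1 4 5 6 / 3 1 5 6 4 2 / 4 6 2 3 1 5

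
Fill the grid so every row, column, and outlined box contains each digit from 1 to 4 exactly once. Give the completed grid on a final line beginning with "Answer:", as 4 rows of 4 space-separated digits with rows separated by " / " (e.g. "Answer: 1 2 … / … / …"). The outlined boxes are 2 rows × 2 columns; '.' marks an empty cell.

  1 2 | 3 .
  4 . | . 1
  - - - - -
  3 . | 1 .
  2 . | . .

Step 1. [r4c3∈{4}] r4c3's peers cover all but 4 ⇒ r4c3=4.
Step 2. [r2c2∈{3}] nothing but 3 survives at r2c2, so r2c2=3.
Step 3. [r3c4∈{2}] r3c4's peers cover all but 2. So r3c4=2.
Step 4. [r4c2∈{1}] nothing but 1 survives at r4c2 ⇒ r4c2=1.
Step 5. [r1c4∈{4}] r1c4 has the single candidate 4. So r1c4=4.
Step 6. [r4c4∈{3}] r4c4 is down to just 3 ⇒ r4c4=3.
Step 7. [r3c2∈{4}] r3c2 has the single candidate 4, so r3c2=4.
Step 8. [r2c3∈{2}] nothing but 2 survives at r2c3 ⇒ r2c3=2.

Answer: 1 2 3 4 / 4 3 2 1 / 3 4 1 2 / 2 1 4 3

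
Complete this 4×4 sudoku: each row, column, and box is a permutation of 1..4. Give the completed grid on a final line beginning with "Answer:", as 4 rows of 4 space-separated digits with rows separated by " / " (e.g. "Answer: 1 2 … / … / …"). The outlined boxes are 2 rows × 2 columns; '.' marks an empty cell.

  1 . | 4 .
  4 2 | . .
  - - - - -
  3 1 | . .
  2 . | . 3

Step 1. [r4c3∈{1}] only 1 remains possible at r4c3. So r4c3=1.
Step 2. [r3c3∈{2}] r3c3 is down to just 2. So r3c3=2.
Step 3. [r1c4∈{2}] nothing but 2 survives at r1c4, so r1c4=2.
Step 4. [r2c3∈{3}] r2c3 is down to just 3, so r2c3=3.
Step 5. [r1c2∈{3}] r1c2 is down to just 3. So r1c2=3.
Step 6. [r4c2∈{4}] nothing but 4 survives at r4c2. So r4c2=4.
Step 7. [r2c4∈{1}] only 1 remains possible at r2c4, so r2c4=1.
Step 8. [r3c4∈{4}] r3c4's peers cover all but 4 ⇒ r3c4=4.

Answer: 1 3 4 2 / 4 2 3 1 / 3 1 2 4 / 2 4 1 3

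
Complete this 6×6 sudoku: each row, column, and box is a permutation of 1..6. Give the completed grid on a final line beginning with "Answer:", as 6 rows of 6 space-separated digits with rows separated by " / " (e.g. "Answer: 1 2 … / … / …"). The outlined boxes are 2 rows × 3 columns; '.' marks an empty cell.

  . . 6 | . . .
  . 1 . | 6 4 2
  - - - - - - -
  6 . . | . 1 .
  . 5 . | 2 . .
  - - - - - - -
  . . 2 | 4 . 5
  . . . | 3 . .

Step 1. [r1c1∈{2,3,4,5}] across col 1, 2 lands solely at r1c1, so r1c1=2.
Step 2. [r5c5∈{6}] r5c5 has the single candidate 6 ⇒ r5c5=6.
Step 3. [r4c5∈{3}] nothing but 3 survives at r4c5, so r4c5=3.
Step 4. [r5c1∈{1,3}] r5c1 is the only open cell in row 5 admitting 1. So r5c1=1.
Step 5. [r4c1∈{4}] r4c1's peers cover all but 4, so r4c1=4.
Step 6. [r2c1∈{3,5}] in col 1, 3 fits only at r2c1. So r2c1=3.
Step 7. [r6c3∈{4,5}] 4 has one home in col 3: r6c3, so r6c3=4.
Step 8. [r1c4∈{1,5}] col 4 places 1 nowhere but r1c4. So r1c4=1.
Step 9. [r3c3∈{3}] r3c3 is down to just 3, so r3c3=3.
Step 10. [r2c3∈{5}] nothing but 5 survives at r2c3. So r2c3=5.
Step 11. [r6c1∈{5}] only 5 remains possible at r6c1. So r6c1=5.
Step 12. [r1c6∈{3}] nothing but 3 survives at r1c6 ⇒ r1c6=3.
Step 13. [r4c6∈{6}] r4c6's peers cover all but 6. So r4c6=6.
Step 14. [r6c6∈{1}] only 1 remains possible at r6c6, so r6c6=1.
Step 15. [r3c4∈{5}] r3c4 has the single candidate 5 ⇒ r3c4=5.
Step 16. [r1c2∈{4}] r1c2 has the single candidate 4. So r1c2=4.
Step 17. [r4c3∈{1}] r4c3 is down to just 1. So r4c3=1.
Step 18. [r1c5∈{5}] only 5 remains possible at r1c5, so r1c5=5.
Step 19. [r6c5∈{2}] nothing but 2 survives at r6c5 ⇒ r6c5=2.
Step 20. [r6c2∈{6}] r6c2 has the single candidate 6. So r6c2=6.
Step 21. [r3c6∈{4}] r3c6 is down to just 4, so r3c6=4.
Step 22. [r5c2∈{3}] r5c2 has the single candidate 3 ⇒ r5c2=3.
Step 23. [r3c2∈{2}] r3c2's peers cover all but 2 ⇒ r3c2=2.

Answer: 2 4 6 1 5 3 / 3 1 5 6 4 2 / 6 2 3 5 1 4 / 4 5 1 2 3 6 / 1 3 2 4 6 5 / 5 6 4 3 2 1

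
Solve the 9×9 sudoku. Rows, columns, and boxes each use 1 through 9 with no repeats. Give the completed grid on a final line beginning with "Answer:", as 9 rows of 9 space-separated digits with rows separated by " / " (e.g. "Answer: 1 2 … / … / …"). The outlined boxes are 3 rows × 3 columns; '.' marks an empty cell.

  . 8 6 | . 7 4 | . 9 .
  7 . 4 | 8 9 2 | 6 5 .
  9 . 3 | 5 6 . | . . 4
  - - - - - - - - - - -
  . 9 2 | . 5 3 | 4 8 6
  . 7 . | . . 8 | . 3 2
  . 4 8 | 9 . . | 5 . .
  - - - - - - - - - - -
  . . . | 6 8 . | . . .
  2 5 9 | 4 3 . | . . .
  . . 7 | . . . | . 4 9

Step 1. [r7c3∈{1}] r7c3 is down to just 1 ⇒ r7c3=1.
Step 2. [r5c4∈{1}] nothing but 1 survives at r5c4. So r5c4=1.
Step 3. [r1c7∈{1,2,3}] across row 1, 2 lands solely at r1c7, so r1c7=2.
Step 4. [r3c6∈{1}] nothing but 1 survives at r3c6, so r3c6=1.
Step 5. [r8c6∈{7}] r8c6's peers cover all but 7. So r8c6=7.
Step 6. [r7c2∈{3}] only 3 remains possible at r7c2 ⇒ r7c2=3.
Step 7. [r8c9∈{1,8}] col 9 places 8 nowhere but r8c9, so r8c9=8.
Step 8. [r3c8∈{7}] r3c8 is down to just 7. So r3c8=7.
Step 9. [r5c1∈{5,6}] across row 5, 6 lands solely at r5c1, so r5c1=6.
Step 10. [r6c8∈{1}] r6c8 is down to just 1 ⇒ r6c8=1.
Step 11. [r9c5∈{1,2}] in col 5, 1 fits only at r9c5 ⇒ r9c5=1.
Step 12. [r2c2∈{1}] nothing but 1 survives at r2c2 ⇒ r2c2=1.
Step 13. [r7c9∈{5,7}] across col 9, 5 lands solely at r7c9 ⇒ r7c9=5.
Step 14. [r1c4∈{3}] only 3 remains possible at r1c4, so r1c4=3.
Step 15. [r9c6∈{5}] nothing but 5 survives at r9c6 ⇒ r9c6=5.
Step 16. [r5c3∈{5}] r5c3 has the single candidate 5, so r5c3=5.
Step 17. [r6c1∈{3}] r6c1 has the single candidate 3. So r6c1=3.
Step 18. [r1c1∈{5}] r1c1 has the single candidate 5. So r1c1=5.
Step 19. [r9c1∈{8}] only 8 remains possible at r9c1. So r9c1=8.
Step 20. [r5c5∈{4}] r5c5 has the single candidate 4, so r5c5=4.
Step 21. [r7c7∈{7}] r7c7 is down to just 7. So r7c7=7.
Step 22. [r9c7∈{3}] only 3 remains possible at r9c7 ⇒ r9c7=3.
Step 23. [r4c4∈{7}] r4c4 is down to just 7 ⇒ r4c4=7.
Step 24. [r7c1∈{4}] r7c1 has the single candidate 4. So r7c1=4.
Step 25. [r4c1∈{1}] r4c1 has the single candidate 1 ⇒ r4c1=1.
Step 26. [r3c2∈{2}] only 2 remains possible at r3c2. So r3c2=2.
Step 27. [r8c8∈{6}] only 6 remains possible at r8c8, so r8c8=6.
Step 28. [r7c6∈{9}] r7c6 has the single candidate 9 ⇒ r7c6=9.
Step 29. [r9c2∈{6}] only 6 remains possible at r9c2. So r9c2=6.
Step 30. [r7c8∈{2}] nothing but 2 survives at r7c8 ⇒ r7c8=2.
Step 31. [r6c9∈{7}] r6c9 has the single candidate 7. So r6c9=7.
Step 32. [r6c6∈{6}] r6c6 has the single candidate 6, so r6c6=6.
Step 33. [r6c5∈{2}] r6c5 is down to just 2 ⇒ r6c5=2.
Step 34. [r1c9∈{1}] only 1 remains possible at r1c9. So r1c9=1.
Step 35. [r2c9∈{3}] nothing but 3 survives at r2c9. So r2c9=3.
Step 36. [r5c7∈{9}] r5c7 has the single candidate 9 ⇒ r5c7=9.
Step 37. [r8c7∈{1}] only 1 remains possible at r8c7. So r8c7=1.
Step 38. [r3c7∈{8}] nothing but 8 survives at r3c7. So r3c7=8.
Step 39. [r9c4∈{2}] r9c4 has the single candidate 2, so r9c4=2.

Answer: 5 8 6 3 7 4 2 9 1 / 7 1 4 8 9 2 6 5 3 / 9 2 3 5 6 1 8 7 4 / 1 9 2 7 5 3 4 8 6 / 6 7 5 1 4 8 9 3 2 / 3 4 8 9 2 6 5 1 7 / 4 3 1 6 8 9 7 2 5 / 2 5 9 4 3 7 1 6 8 / 8 6 7 2 1 5 3 4 9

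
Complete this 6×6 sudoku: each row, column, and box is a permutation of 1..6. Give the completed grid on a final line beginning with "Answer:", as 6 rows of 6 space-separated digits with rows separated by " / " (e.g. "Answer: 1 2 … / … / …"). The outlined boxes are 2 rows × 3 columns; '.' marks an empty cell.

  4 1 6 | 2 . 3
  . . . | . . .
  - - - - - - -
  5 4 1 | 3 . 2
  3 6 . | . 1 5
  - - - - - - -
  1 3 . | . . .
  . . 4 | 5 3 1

Step 1. [r2c1∈{2}] r2c1 has the single candidate 2. So r2c1=2.
Step 2. [r5c5∈{2,4,6}] in col 5, 2 fits only at r5c5, so r5c5=2.
Step 3. [r2c5∈{4,5,6}] across col 5, 4 lands solely at r2c5 ⇒ r2c5=4.
Step 4. [r5c6∈{4,6}] r5c6 is the only open cell in col 6 admitting 4 ⇒ r5c6=4.
Step 5. [r2c3∈{3,5}] 3 has one home in row 2: r2c3, so r2c3=3.
Step 6. [r5c4∈{6}] only 6 remains possible at r5c4. So r5c4=6.
Step 7. [r2c4∈{1}] r2c4 is down to just 1 ⇒ r2c4=1.
Step 8. [r5c3∈{5}] only 5 remains possible at r5c3. So r5c3=5.
Step 9. [r4c3∈{2}] r4c3 is down to just 2 ⇒ r4c3=2.
Step 10. [r6c1∈{6}] r6c1's peers cover all but 6, so r6c1=6.
Step 11. [r4c4∈{4}] nothing but 4 survives at r4c4 ⇒ r4c4=4.
Step 12. [r6c2∈{2}] nothing but 2 survives at r6c2. So r6c2=2.
Step 13. [r1c5∈{5}] r1c5's peers cover all but 5 ⇒ r1c5=5.
Step 14. [r2c2∈{5}] r2c2 has the single candidate 5 ⇒ r2c2=5.
Step 15. [r3c5∈{6}] r3c5's peers cover all but 6 ⇒ r3c5=6.
Step 16. [r2c6∈{6}] nothing but 6 survives at r2c6 ⇒ r2c6=6.

Answer: 4 1 6 2 5 3 / 2 5 3 1 4 6 / 5 4 1 3 6 2 / 3 6 2 4 1 5 / 1 3 5 6 2 4 / 6 2 4 5 3 1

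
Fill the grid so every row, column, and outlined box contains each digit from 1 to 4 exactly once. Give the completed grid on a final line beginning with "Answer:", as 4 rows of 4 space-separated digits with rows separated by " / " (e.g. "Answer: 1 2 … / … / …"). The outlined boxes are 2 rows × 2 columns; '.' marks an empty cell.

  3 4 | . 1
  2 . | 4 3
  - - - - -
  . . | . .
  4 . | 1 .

Step 1. [r4c4∈{2}] r4c4 is down to just 2 ⇒ r4c4=2.
Step 2. [r3c2∈{1,2,3}] row 3 places 2 nowhere but r3c2. So r3c2=2.
Step 3. [r3c3∈{3}] r3c3's peers cover all but 3. So r3c3=3.
Step 4. [r3c4∈{4}] r3c4 has the single candidate 4, so r3c4=4.
Step 5. [r1c3∈{2}] only 2 remains possible at r1c3, so r1c3=2.
Step 6. [r4c2∈{3}] r4c2 is down to just 3, so r4c2=3.
Step 7. [r3c1∈{1}] r3c1's peers cover all but 1, so r3c1=1.
Step 8. [r2c2∈{1}] only 1 remains possible at r2c2, so r2c2=1.

Answer: 3 4 2 1 / 2 1 4 3 / 1 2 3 4 / 4 3 1 2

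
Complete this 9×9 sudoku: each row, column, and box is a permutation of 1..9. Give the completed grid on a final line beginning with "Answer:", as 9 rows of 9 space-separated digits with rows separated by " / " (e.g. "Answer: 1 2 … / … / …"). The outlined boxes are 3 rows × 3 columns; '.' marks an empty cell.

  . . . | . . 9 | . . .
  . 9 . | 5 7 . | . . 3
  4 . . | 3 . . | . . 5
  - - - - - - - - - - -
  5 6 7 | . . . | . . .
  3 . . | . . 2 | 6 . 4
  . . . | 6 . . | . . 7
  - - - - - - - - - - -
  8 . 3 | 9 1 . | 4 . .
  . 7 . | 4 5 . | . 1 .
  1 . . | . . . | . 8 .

Step 1. [r6c6∈{1,3,4,5,8}] in col 6, 5 fits only at r6c6, so r6c6=5.
Step 2. [r9c7∈{2,3,5,7,9}] 5 has one home in col 7: r9c7 ⇒ r9c7=5.
Step 3. [r8c6∈{3,6,8}] r8c6 is the only open cell in row 8 admitting 8, so r8c6=8.
Step 4. [r1c3∈{1,2,5,6,8}] r1c3 is the only open cell in col 3 admitting 5 ⇒ r1c3=5.
Step 5. [r7c8∈{2,6,7}] across box 9, 7 lands solely at r7c8, so r7c8=7.
Step 6. [r3c7∈{1,2,7,8,9}] row 3 places 7 nowhere but r3c7, so r3c7=7.
Step 7. [r7c6∈{6}] nothing but 6 survives at r7c6 ⇒ r7c6=6.
Step 8. [r7c9∈{2}] r7c9 has the single candidate 2 ⇒ r7c9=2.
Step 9. [r3c6∈{1}] r3c6 is down to just 1, so r3c6=1.
Step 10. [r3c8∈{2,6,9}] r3c8 is the only open cell in row 3 admitting 9. So r3c8=9.
Step 11. [r2c6∈{4}] r2c6 has the single candidate 4 ⇒ r2c6=4.
Step 12. [r4c6∈{3}] only 3 remains possible at r4c6. So r4c6=3.
Step 13. [r4c8∈{2}] r4c8 is down to just 2. So r4c8=2.
Step 14. [r2c8∈{6}] r2c8 is down to just 6 ⇒ r2c8=6.
Step 15. [r2c1∈{2}] r2c1 has the single candidate 2 ⇒ r2c1=2.
Step 16. [r3c2∈{8}] nothing but 8 survives at r3c2, so r3c2=8.
Step 17. [r5c2∈{1}] only 1 remains possible at r5c2 ⇒ r5c2=1.
Step 18. [r6c7∈{1,3,8,9}] row 6 places 1 nowhere but r6c7. So r6c7=1.
Step 19. [r8c3∈{2,6,9}] row 8 places 2 nowhere but r8c3 ⇒ r8c3=2.
Step 20. [r3c5∈{2,6}] row 3 places 2 nowhere but r3c5, so r3c5=2.
Step 21. [r1c4∈{8}] only 8 remains possible at r1c4, so r1c4=8.
Step 22. [r6c1∈{9}] nothing but 9 survives at r6c1. So r6c1=9.
Step 23. [r4c5∈{4,8,9}] in row 4, 4 fits only at r4c5. So r4c5=4.
Step 24. [r9c3∈{4,6,9}] 9 has one home in col 3: r9c3 ⇒ r9c3=9.
Step 25. [r6c5∈{8}] r6c5 is down to just 8, so r6c5=8.
Step 26. [r4c9∈{8,9}] r4c9 is the only open cell in col 9 admitting 8, so r4c9=8.
Step 27. [r8c9∈{6,9}] col 9 places 9 nowhere but r8c9. So r8c9=9.
Step 28. [r1c5∈{6}] r1c5's peers cover all but 6. So r1c5=6.
Step 29. [r9c6∈{7}] r9c6 is down to just 7 ⇒ r9c6=7.
Step 30. [r9c2∈{4}] only 4 remains possible at r9c2 ⇒ r9c2=4.
Step 31. [r2c3∈{1}] r2c3 has the single candidate 1, so r2c3=1.
Step 32. [r1c7∈{2}] r1c7 is down to just 2, so r1c7=2.
Step 33. [r1c9∈{1}] r1c9 has the single candidate 1, so r1c9=1.
Step 34. [r3c3∈{6}] only 6 remains possible at r3c3. So r3c3=6.
Step 35. [r1c1∈{7}] r1c1 is down to just 7. So r1c1=7.
Step 36. [r9c9∈{6}] r9c9 has the single candidate 6 ⇒ r9c9=6.
Step 37. [r6c2∈{2}] r6c2's peers cover all but 2. So r6c2=2.
Step 38. [r6c3∈{4}] nothing but 4 survives at r6c3. So r6c3=4.
Step 39. [r9c4∈{2}] r9c4 is down to just 2, so r9c4=2.
Step 40. [r4c4∈{1}] r4c4 is down to just 1. So r4c4=1.
Step 41. [r2c7∈{8}] r2c7's peers cover all but 8. So r2c7=8.
Step 42. [r1c2∈{3}] only 3 remains possible at r1c2. So r1c2=3.
Step 43. [r7c2∈{5}] r7c2's peers cover all but 5 ⇒ r7c2=5.
Step 44. [r8c1∈{6}] r8c1 has the single candidate 6, so r8c1=6.
Step 45. [r5c3∈{8}] r5c3 is down to just 8 ⇒ r5c3=8.
Step 46. [r5c5∈{9}] only 9 remains possible at r5c5 ⇒ r5c5=9.
Step 47. [r6c8∈{3}] only 3 remains possible at r6c8 ⇒ r6c8=3.
Step 48. [r5c8∈{5}] r5c8's peers cover all but 5, so r5c8=5.
Step 49. [r8c7∈{3}] only 3 remains possible at r8c7, so r8c7=3.
Step 50. [r5c4∈{7}] r5c4 has the single candidate 7, so r5c4=7.
Step 51. [r1c8∈{4}] r1c8 is down to just 4, so r1c8=4.
Step 52. [r4c7∈{9}] r4c7 has the single candidate 9 ⇒ r4c7=9.
Step 53. [r9c5∈{3}] nothing but 3 survives at r9c5. So r9c5=3.

Answer: 7 3 5 8 6 9 2 4 1 / 2 9 1 5 7 4 8 6 3 / 4 8 6 3 2 1 7 9 5 / 5 6 7 1 4 3 9 2 8 / 3 1 8 7 9 2 6 5 4 / 9 2 4 6 8 5 1 3 7 / 8 5 3 9 1 6 4 7 2 / 6 7 2 4 5 8 3 1 9 / 1 4 9 2 3 7 5 8 6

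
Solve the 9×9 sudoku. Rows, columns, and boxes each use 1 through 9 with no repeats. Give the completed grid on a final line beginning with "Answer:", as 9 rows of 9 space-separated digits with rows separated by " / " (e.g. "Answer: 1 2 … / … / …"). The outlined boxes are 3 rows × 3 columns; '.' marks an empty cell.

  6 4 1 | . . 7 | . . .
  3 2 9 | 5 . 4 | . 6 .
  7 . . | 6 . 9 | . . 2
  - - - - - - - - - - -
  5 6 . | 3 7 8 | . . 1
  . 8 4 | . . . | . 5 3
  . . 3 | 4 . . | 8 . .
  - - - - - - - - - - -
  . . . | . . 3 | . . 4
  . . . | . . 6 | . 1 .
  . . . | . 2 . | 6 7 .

Step 1. [r8c7∈{2,3,5,9}] r8c7 is the only open cell in box 9 admitting 3. So r8c7=3.
Step 2. [r4c3∈{2}] r4c3's peers cover all but 2. So r4c3=2.
Step 3. [r3c3∈{5,8}] in box 1, 8 fits only at r3c3, so r3c3=8.
Step 4. [r9c3∈{5}] r9c3 is down to just 5, so r9c3=5.
Step 5. [r9c6∈{1}] r9c6 is down to just 1 ⇒ r9c6=1.
Step 6. [r5c4∈{1,2,9}] across col 4, 1 lands solely at r5c4 ⇒ r5c4=1.
Step 7. [r5c1∈{9}] r5c1's peers cover all but 9 ⇒ r5c1=9.
Step 8. [r6c5∈{5,6,9}] 9 has one home in box 5: r6c5. So r6c5=9.
Step 9. [r8c3∈{7}] r8c3 has the single candidate 7 ⇒ r8c3=7.
Step 10. [r8c2∈{9}] r8c2's peers cover all but 9 ⇒ r8c2=9.
Step 11. [r8c4∈{8}] only 8 remains possible at r8c4, so r8c4=8.
Step 12. [r6c8∈{2}] r6c8 is down to just 2, so r6c8=2.
Step 13. [r8c9∈{5}] only 5 remains possible at r8c9 ⇒ r8c9=5.
Step 14. [r7c7∈{2,9}] col 7 places 2 nowhere but r7c7 ⇒ r7c7=2.
Step 15. [r9c1∈{4,8}] 4 has one home in row 9: r9c1, so r9c1=4.
Step 16. [r9c9∈{8,9}] r9c9 is the only open cell in row 9 admitting 8, so r9c9=8.
Step 17. [r7c8∈{9}] r7c8's peers cover all but 9. So r7c8=9.
Step 18. [r5c7∈{7}] nothing but 7 survives at r5c7. So r5c7=7.
Step 19. [r4c8∈{4}] only 4 remains possible at r4c8, so r4c8=4.
Step 20. [r1c7∈{5,9}] 5 has one home in row 1: r1c7 ⇒ r1c7=5.
Step 21. [r6c1∈{1}] nothing but 1 survives at r6c1, so r6c1=1.
Step 22. [r3c8∈{3}] r3c8 has the single candidate 3, so r3c8=3.
Step 23. [r2c7∈{1}] nothing but 1 survives at r2c7 ⇒ r2c7=1.
Step 24. [r2c5∈{8}] r2c5's peers cover all but 8 ⇒ r2c5=8.
Step 25. [r4c7∈{9}] r4c7 is down to just 9, so r4c7=9.
Step 26. [r7c3∈{6}] r7c3 has the single candidate 6. So r7c3=6.
Step 27. [r8c5∈{4}] r8c5 is down to just 4. So r8c5=4.
Step 28. [r2c9∈{7}] nothing but 7 survives at r2c9. So r2c9=7.
Step 29. [r5c6∈{2}] only 2 remains possible at r5c6. So r5c6=2.
Step 30. [r1c4∈{2}] only 2 remains possible at r1c4, so r1c4=2.
Step 31. [r8c1∈{2}] r8c1 is down to just 2, so r8c1=2.
Step 32. [r6c2∈{7}] r6c2 has the single candidate 7, so r6c2=7.
Step 33. [r1c8∈{8}] nothing but 8 survives at r1c8 ⇒ r1c8=8.
Step 34. [r1c9∈{9}] r1c9 has the single candidate 9. So r1c9=9.
Step 35. [r7c4∈{7}] r7c4's peers cover all but 7. So r7c4=7.
Step 36. [r7c5∈{5}] only 5 remains possible at r7c5, so r7c5=5.
Step 37. [r6c9∈{6}] only 6 remains possible at r6c9, so r6c9=6.
Step 38. [r3c2∈{5}] r3c2's peers cover all but 5, so r3c2=5.
Step 39. [r3c5∈{1}] r3c5's peers cover all but 1, so r3c5=1.
Step 40. [r7c2∈{1}] nothing but 1 survives at r7c2. So r7c2=1.
Step 41. [r9c4∈{9}] r9c4 has the single candidate 9 ⇒ r9c4=9.
Step 42. [r3c7∈{4}] r3c7 has the single candidate 4, so r3c7=4.
Step 43. [r7c1∈{8}] r7c1 has the single candidate 8 ⇒ r7c1=8.
Step 44. [r9c2∈{3}] r9c2 has the single candidate 3. So r9c2=3.
Step 45. [r5c5∈{6}] r5c5 is down to just 6. So r5c5=6.
Step 46. [r6c6∈{5}] r6c6 has the single candidate 5, so r6c6=5.
Step 47. [r1c5∈{3}] only 3 remains possible at r1c5 ⇒ r1c5=3.

Answer: 6 4 1 2 3 7 5 8 9 / 3 2 9 5 8 4 1 6 7 / 7 5 8 6 1 9 4 3 2 / 5 6 2 3 7 8 9 4 1 / 9 8 4 1 6 2 7 5 3 / 1 7 3 4 9 5 8 2 6 / 8 1 6 7 5 3 2 9 4 / 2 9 7 8 4 6 3 1 5 / 4 3 5 9 2 1 6 7 8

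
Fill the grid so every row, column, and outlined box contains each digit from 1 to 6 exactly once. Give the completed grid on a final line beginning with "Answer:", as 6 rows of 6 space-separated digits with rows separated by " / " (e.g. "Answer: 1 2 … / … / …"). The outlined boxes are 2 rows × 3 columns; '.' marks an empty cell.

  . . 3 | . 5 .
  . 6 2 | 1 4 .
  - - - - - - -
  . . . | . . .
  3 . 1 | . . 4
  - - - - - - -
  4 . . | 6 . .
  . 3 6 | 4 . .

Step 1. [r3c4∈{2,3,5}] in col 4, 3 fits only at r3c4. So r3c4=3.
Step 2. [r5c3∈{5}] r5c3 has the single candidate 5. So r5c3=5.
Step 3. [r3c1∈{2,5,6}] in col 1, 6 fits only at r3c1 ⇒ r3c1=6.
Step 4. [r6c1∈{1,2}] 2 has one home in col 1: r6c1 ⇒ r6c1=2.
Step 5. [r6c5∈{1}] only 1 remains possible at r6c5. So r6c5=1.
Step 6. [r3c5∈{2}] r3c5 has the single candidate 2. So r3c5=2.
Step 7. [r4c4∈{5}] only 5 remains possible at r4c4 ⇒ r4c4=5.
Step 8. [r5c6∈{2,3}] row 5 places 2 nowhere but r5c6 ⇒ r5c6=2.
Step 9. [r1c2∈{1,4}] row 1 places 4 nowhere but r1c2 ⇒ r1c2=4.
Step 10. [r5c2∈{1}] r5c2 is down to just 1 ⇒ r5c2=1.
Step 11. [r4c2∈{2}] r4c2 is down to just 2 ⇒ r4c2=2.
Step 12. [r1c6∈{6}] nothing but 6 survives at r1c6 ⇒ r1c6=6.
Step 13. [r3c6∈{1}] r3c6's peers cover all but 1, so r3c6=1.
Step 14. [r1c1∈{1}] r1c1 has the single candidate 1. So r1c1=1.
Step 15. [r6c6∈{5}] only 5 remains possible at r6c6. So r6c6=5.
Step 16. [r3c2∈{5}] r3c2's peers cover all but 5 ⇒ r3c2=5.
Step 17. [r5c5∈{3}] r5c5's peers cover all but 3, so r5c5=3.
Step 18. [r4c5∈{6}] only 6 remains possible at r4c5. So r4c5=6.
Step 19. [r2c1∈{5}] only 5 remains possible at r2c1. So r2c1=5.
Step 20. [r1c4∈{2}] r1c4's peers cover all but 2 ⇒ r1c4=2.
Step 21. [r3c3∈{4}] r3c3 is down to just 4, so r3c3=4.
Step 22. [r2c6∈{3}] r2c6 is down to just 3, so r2c6=3.

Answer: 1 4 3 2 5 6 / 5 6 2 1 4 3 / 6 5 4 3 2 1 / 3 2 1 5 6 4 / 4 1 5 6 3 2 / 2 3 6 4 1 5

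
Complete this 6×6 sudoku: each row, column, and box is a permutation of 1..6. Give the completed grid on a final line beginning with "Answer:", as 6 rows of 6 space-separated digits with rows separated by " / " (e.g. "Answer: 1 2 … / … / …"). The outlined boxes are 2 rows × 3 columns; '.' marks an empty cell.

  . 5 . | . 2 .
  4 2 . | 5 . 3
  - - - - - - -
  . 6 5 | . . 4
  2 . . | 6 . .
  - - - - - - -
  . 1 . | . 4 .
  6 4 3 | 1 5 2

Step 1. [r2c5∈{1,6}] in col 5, 6 fits only at r2c5. So r2c5=6.
Step 2. [r2c3∈{1}] nothing but 1 survives at r2c3 ⇒ r2c3=1.
Step 3. [r4c2∈{3}] r4c2 is down to just 3 ⇒ r4c2=3.
Step 4. [r3c5∈{1,3}] across col 5, 3 lands solely at r3c5 ⇒ r3c5=3.
Step 5. [r1c6∈{1}] r1c6's peers cover all but 1. So r1c6=1.
Step 6. [r5c6∈{6}] r5c6 is down to just 6 ⇒ r5c6=6.
Step 7. [r5c1∈{5}] only 5 remains possible at r5c1. So r5c1=5.
Step 8. [r5c3∈{2}] r5c3 has the single candidate 2, so r5c3=2.
Step 9. [r1c1∈{3}] nothing but 3 survives at r1c1, so r1c1=3.
Step 10. [r1c4∈{4}] only 4 remains possible at r1c4, so r1c4=4.
Step 11. [r4c3∈{4}] only 4 remains possible at r4c3, so r4c3=4.
Step 12. [r3c1∈{1}] r3c1 is down to just 1. So r3c1=1.
Step 13. [r3c4∈{2}] r3c4 is down to just 2. So r3c4=2.
Step 14. [r5c4∈{3}] only 3 remains possible at r5c4. So r5c4=3.
Step 15. [r4c6∈{5}] r4c6 has the single candidate 5 ⇒ r4c6=5.
Step 16. [r1c3∈{6}] only 6 remains possible at r1c3. So r1c3=6.
Step 17. [r4c5∈{1}] r4c5 is down to just 1 ⇒ r4c5=1.

Answer: 3 5 6 4 2 1 / 4 2 1 5 6 3 / 1 6 5 2 3 4 / 2 3 4 6 1 5 / 5 1 2 3 4 6 / 6 4 3 1 5 2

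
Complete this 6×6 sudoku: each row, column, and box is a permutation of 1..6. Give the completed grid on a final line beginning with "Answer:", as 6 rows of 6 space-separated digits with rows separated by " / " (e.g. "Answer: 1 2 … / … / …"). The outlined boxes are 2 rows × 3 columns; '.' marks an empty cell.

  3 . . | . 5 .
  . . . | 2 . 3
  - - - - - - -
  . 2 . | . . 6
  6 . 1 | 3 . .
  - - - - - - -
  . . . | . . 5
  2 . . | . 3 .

Step 1. [r4c2∈{4,5}] 5 has one home in row 4: r4c2, so r4c2=5.
Step 2. [r3c1∈{4}] r3c1's peers cover all but 4 ⇒ r3c1=4.
Step 3. [r5c1∈{1}] r5c1 has the single candidate 1, so r5c1=1.
Step 4. [r5c2∈{3,4,6}] r5c2 is the only open cell in col 2 admitting 3. So r5c2=3.
Step 5. [r5c5∈{2,4,6}] in row 5, 2 fits only at r5c5, so r5c5=2.
Step 6. [r2c5∈{1,4,6}] col 5 places 6 nowhere but r2c5. So r2c5=6.
Step 7. [r6c3∈{4,5,6}] row 6 places 5 nowhere but r6c3, so r6c3=5.
Step 8. [r2c3∈{4}] nothing but 4 survives at r2c3, so r2c3=4.
Step 9. [r5c4∈{4,6}] 4 has one home in row 5: r5c4. So r5c4=4.
Step 10. [r1c4∈{1}] r1c4's peers cover all but 1 ⇒ r1c4=1.
Step 11. [r5c3∈{6}] r5c3 has the single candidate 6. So r5c3=6.
Step 12. [r4c6∈{2,4}] in row 4, 2 fits only at r4c6 ⇒ r4c6=2.
Step 13. [r6c6∈{1}] r6c6 is down to just 1. So r6c6=1.
Step 14. [r3c5∈{1}] r3c5 is down to just 1 ⇒ r3c5=1.
Step 15. [r4c5∈{4}] only 4 remains possible at r4c5, so r4c5=4.
Step 16. [r2c2∈{1}] nothing but 1 survives at r2c2, so r2c2=1.
Step 17. [r2c1∈{5}] r2c1 is down to just 5 ⇒ r2c1=5.
Step 18. [r1c6∈{4}] r1c6 has the single candidate 4, so r1c6=4.
Step 19. [r3c3∈{3}] r3c3 has the single candidate 3 ⇒ r3c3=3.
Step 20. [r6c4∈{6}] r6c4's peers cover all but 6. So r6c4=6.
Step 21. [r1c3∈{2}] r1c3 has the single candidate 2. So r1c3=2.
Step 22. [r3c4∈{5}] only 5 remains possible at r3c4, so r3c4=5.
Step 23. [r1c2∈{6}] r1c2's peers cover all but 6, so r1c2=6.
Step 24. [r6c2∈{4}] r6c2 is down to just 4 ⇒ r6c2=4.

Answer: 3 6 2 1 5 4 / 5 1 4 2 6 3 / 4 2 3 5 1 6 / 6 5 1 3 4 2 / 1 3 6 4 2 5 / 2 4 5 6 3 1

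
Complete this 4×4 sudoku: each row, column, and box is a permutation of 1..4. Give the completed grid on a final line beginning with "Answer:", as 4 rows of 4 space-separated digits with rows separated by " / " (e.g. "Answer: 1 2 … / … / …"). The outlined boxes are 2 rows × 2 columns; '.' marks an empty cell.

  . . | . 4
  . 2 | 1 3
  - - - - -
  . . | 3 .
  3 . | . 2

Step 1. [r4c2∈{1,4}] in row 4, 1 fits only at r4c2, so r4c2=1.
Step 2. [r2c1∈{4}] only 4 remains possible at r2c1, so r2c1=4.
Step 3. [r1c2∈{3}] nothing but 3 survives at r1c2, so r1c2=3.
Step 4. [r3c4∈{1}] nothing but 1 survives at r3c4. So r3c4=1.
Step 5. [r3c2∈{4}] only 4 remains possible at r3c2. So r3c2=4.
Step 6. [r3c1∈{2}] only 2 remains possible at r3c1, so r3c1=2.
Step 7. [r1c3∈{2}] r1c3 has the single candidate 2, so r1c3=2.
Step 8. [r4c3∈{4}] r4c3 is down to just 4 ⇒ r4c3=4.
Step 9. [r1c1∈{1}] r1c1 is down to just 1. So r1c1=1.

Answer: 1 3 2 4 / 4 2 1 3 / 2 4 3 1 / 3 1 4 2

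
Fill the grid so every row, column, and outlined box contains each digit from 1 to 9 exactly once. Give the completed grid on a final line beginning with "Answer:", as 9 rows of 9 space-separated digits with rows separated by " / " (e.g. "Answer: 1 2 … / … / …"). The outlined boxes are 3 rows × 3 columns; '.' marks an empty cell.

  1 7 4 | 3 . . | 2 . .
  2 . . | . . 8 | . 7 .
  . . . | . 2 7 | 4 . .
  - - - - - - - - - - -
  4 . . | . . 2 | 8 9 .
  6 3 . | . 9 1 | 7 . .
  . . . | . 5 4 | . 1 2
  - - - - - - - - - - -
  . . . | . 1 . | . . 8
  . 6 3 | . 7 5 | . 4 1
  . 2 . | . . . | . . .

Step 1. [r1c5∈{6}] r1c5 is down to just 6, so r1c5=6.
Step 2. [r5c8∈{5}] only 5 remains possible at r5c8, so r5c8=5.
Step 3. [r9c5∈{3,4,8}] across col 5, 8 lands solely at r9c5 ⇒ r9c5=8.
Step 4. [r9c9∈{3,5,6,7,9}] 7 has one home in col 9: r9c9. So r9c9=7.
Step 5. [r2c7∈{1,3,5,6,9}] 1 has one home in col 7: r2c7. So r2c7=1.
Step 6. [r2c9∈{3,5,6,9}] 3 has one home in row 2: r2c9, so r2c9=3.
Step 7. [r1c6∈{9}] r1c6 has the single candidate 9, so r1c6=9.
Step 8. [r3c9∈{5,6,9}] across col 9, 9 lands solely at r3c9, so r3c9=9.
Step 9. [r9c4∈{4,6,9}] 4 has one home in row 9: r9c4, so r9c4=4.
Step 10. [r3c8∈{6,8}] box 3 places 6 nowhere but r3c8 ⇒ r3c8=6.
Step 11. [r8c7∈{9}] only 9 remains possible at r8c7. So r8c7=9.
Step 12. [r7c4∈{2,6,9}] r7c4 is the only open cell in col 4 admitting 9 ⇒ r7c4=9.
Step 13. [r9c8∈{3}] r9c8 is down to just 3 ⇒ r9c8=3.
Step 14. [r2c4∈{5}] r2c4's peers cover all but 5, so r2c4=5.
Step 15. [r9c3∈{1,5,9}] r9c3 is the only open cell in row 9 admitting 1 ⇒ r9c3=1.
Step 16. [r9c6∈{6}] nothing but 6 survives at r9c6 ⇒ r9c6=6.
Step 17. [r8c1∈{8}] r8c1 is down to just 8, so r8c1=8.
Step 18. [r4c9∈{6}] nothing but 6 survives at r4c9, so r4c9=6.
Step 19. [r9c1∈{5,9}] across row 9, 9 lands solely at r9c1. So r9c1=9.
Step 20. [r6c1∈{7}] only 7 remains possible at r6c1 ⇒ r6c1=7.
Step 21. [r7c1∈{5}] nothing but 5 survives at r7c1. So r7c1=5.
Step 22. [r4c3∈{5}] r4c3 has the single candidate 5. So r4c3=5.
Step 23. [r3c3∈{8}] r3c3 is down to just 8. So r3c3=8.
Step 24. [r2c2∈{9}] r2c2 has the single candidate 9. So r2c2=9.
Step 25. [r6c4∈{6,8}] in row 6, 6 fits only at r6c4, so r6c4=6.
Step 26. [r6c2∈{8}] r6c2 has the single candidate 8, so r6c2=8.
Step 27. [r4c4∈{7}] r4c4 has the single candidate 7 ⇒ r4c4=7.
Step 28. [r6c3∈{9}] r6c3 is down to just 9 ⇒ r6c3=9.
Step 29. [r1c8∈{8}] r1c8 is down to just 8 ⇒ r1c8=8.
Step 30. [r4c2∈{1}] r4c2's peers cover all but 1 ⇒ r4c2=1.
Step 31. [r3c4∈{1}] r3c4 has the single candidate 1 ⇒ r3c4=1.
Step 32. [r5c3∈{2}] r5c3 has the single candidate 2 ⇒ r5c3=2.
Step 33. [r6c7∈{3}] r6c7 has the single candidate 3 ⇒ r6c7=3.
Step 34. [r5c4∈{8}] r5c4 has the single candidate 8 ⇒ r5c4=8.
Step 35. [r2c5∈{4}] nothing but 4 survives at r2c5, so r2c5=4.
Step 36. [r3c2∈{5}] only 5 remains possible at r3c2. So r3c2=5.
Step 37. [r7c3∈{7}] r7c3's peers cover all but 7, so r7c3=7.
Step 38. [r4c5∈{3}] nothing but 3 survives at r4c5. So r4c5=3.
Step 39. [r8c4∈{2}] only 2 remains possible at r8c4 ⇒ r8c4=2.
Step 40. [r9c7∈{5}] nothing but 5 survives at r9c7 ⇒ r9c7=5.
Step 41. [r1c9∈{5}] nothing but 5 survives at r1c9 ⇒ r1c9=5.
Step 42. [r7c7∈{6}] nothing but 6 survives at r7c7, so r7c7=6.
Step 43. [r7c8∈{2}] r7c8 has the single candidate 2. So r7c8=2.
Step 44. [r2c3∈{6}] r2c3's peers cover all but 6, so r2c3=6.
Step 45. [r5c9∈{4}] r5c9 is down to just 4. So r5c9=4.
Step 46. [r7c6∈{3}] r7c6 is down to just 3. So r7c6=3.
Step 47. [r7c2∈{4}] r7c2's peers cover all but 4 ⇒ r7c2=4.
Step 48. [r3c1∈{3}] only 3 remains possible at r3c1 ⇒ r3c1=3.

Answer: 1 7 4 3 6 9 2 8 5 / 2 9 6 5 4 8 1 7 3 / 3 5 8 1 2 7 4 6 9 / 4 1 5 7 3 2 8 9 6 / 6 3 2 8 9 1 7 5 4 / 7 8 9 6 5 4 3 1 2 / 5 4 7 9 1 3 6 2 8 / 8 6 3 2 7 5 9 4 1 / 9 2 1 4 8 6 5 3 7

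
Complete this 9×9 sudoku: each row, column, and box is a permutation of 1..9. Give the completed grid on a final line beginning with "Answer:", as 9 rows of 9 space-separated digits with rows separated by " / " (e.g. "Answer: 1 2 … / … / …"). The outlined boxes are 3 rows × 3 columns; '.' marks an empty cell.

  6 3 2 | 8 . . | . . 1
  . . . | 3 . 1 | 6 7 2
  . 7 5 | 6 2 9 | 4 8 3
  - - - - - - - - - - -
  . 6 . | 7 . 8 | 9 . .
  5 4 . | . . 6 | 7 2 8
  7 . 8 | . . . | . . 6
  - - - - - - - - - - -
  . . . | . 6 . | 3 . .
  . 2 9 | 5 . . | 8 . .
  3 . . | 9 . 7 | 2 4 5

Step 1. [r6c7∈{1,5}] in col 7, 1 fits only at r6c7, so r6c7=1.
Step 2. [r2c5∈{4,5}] row 2 places 5 nowhere but r2c5, so r2c5=5.
Step 3. [r1c6∈{4}] r1c6's peers cover all but 4. So r1c6=4.
Step 4. [r5c4∈{1}] r5c4's peers cover all but 1, so r5c4=1.
Step 5. [r2c1∈{4,8,9}] across col 1, 9 lands solely at r2c1 ⇒ r2c1=9.
Step 6. [r7c1∈{1,4,8}] in col 1, 8 fits only at r7c1 ⇒ r7c1=8.
Step 7. [r9c2∈{1}] only 1 remains possible at r9c2, so r9c2=1.
Step 8. [r6c6∈{2,3,5}] 5 has one home in col 6: r6c6, so r6c6=5.
Step 9. [r8c5∈{1,3,4}] across col 5, 1 lands solely at r8c5 ⇒ r8c5=1.
Step 10. [r7c4∈{2,4}] across box 8, 4 lands solely at r7c4, so r7c4=4.
Step 11. [r6c5∈{3,4,9}] across row 6, 4 lands solely at r6c5 ⇒ r6c5=4.
Step 12. [r4c5∈{3}] r4c5 is down to just 3, so r4c5=3.
Step 13. [r7c9∈{7,9}] col 9 places 9 nowhere but r7c9. So r7c9=9.
Step 14. [r3c1∈{1}] nothing but 1 survives at r3c1, so r3c1=1.
Step 15. [r4c8∈{5}] r4c8's peers cover all but 5, so r4c8=5.
Step 16. [r4c3∈{1}] only 1 remains possible at r4c3 ⇒ r4c3=1.
Step 17. [r4c9∈{4}] r4c9 is down to just 4, so r4c9=4.
Step 18. [r9c3∈{6}] r9c3 is down to just 6 ⇒ r9c3=6.
Step 19. [r8c9∈{7}] r8c9 has the single candidate 7 ⇒ r8c9=7.
Step 20. [r7c8∈{1}] nothing but 1 survives at r7c8 ⇒ r7c8=1.
Step 21. [r2c3∈{4}] r2c3 is down to just 4, so r2c3=4.
Step 22. [r7c2∈{5}] r7c2 is down to just 5 ⇒ r7c2=5.
Step 23. [r5c3∈{3}] r5c3 has the single candidate 3 ⇒ r5c3=3.
Step 24. [r4c1∈{2}] r4c1's peers cover all but 2 ⇒ r4c1=2.
Step 25. [r5c5∈{9}] r5c5 has the single candidate 9. So r5c5=9.
Step 26. [r8c6∈{3}] only 3 remains possible at r8c6 ⇒ r8c6=3.
Step 27. [r7c6∈{2}] nothing but 2 survives at r7c6, so r7c6=2.
Step 28. [r6c2∈{9}] r6c2 is down to just 9, so r6c2=9.
Step 29. [r9c5∈{8}] only 8 remains possible at r9c5. So r9c5=8.
Step 30. [r1c7∈{5}] r1c7 has the single candidate 5. So r1c7=5.
Step 31. [r7c3∈{7}] only 7 remains possible at r7c3. So r7c3=7.
Step 32. [r6c8∈{3}] only 3 remains possible at r6c8 ⇒ r6c8=3.
Step 33. [r1c8∈{9}] r1c8's peers cover all but 9 ⇒ r1c8=9.
Step 34. [r8c8∈{6}] r8c8 is down to just 6 ⇒ r8c8=6.
Step 35. [r1c5∈{7}] r1c5's peers cover all but 7. So r1c5=7.
Step 36. [r6c4∈{2}] r6c4 is down to just 2 ⇒ r6c4=2.
Step 37. [r2c2∈{8}] only 8 remains possible at r2c2 ⇒ r2c2=8.
Step 38. [r8c1∈{4}] only 4 remains possible at r8c1. So r8c1=4.

Answer: 6 3 2 8 7 4 5 9 1 / 9 8 4 3 5 1 6 7 2 / 1 7 5 6 2 9 4 8 3 / 2 6 1 7 3 8 9 5 4 / 5 4 3 1 9 6 7 2 8 / 7 9 8 2 4 5 1 3 6 / 8 5 7 4 6 2 3 1 9 / 4 2 9 5 1 3 8 6 7 / 3 1 6 9 8 7 2 4 5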